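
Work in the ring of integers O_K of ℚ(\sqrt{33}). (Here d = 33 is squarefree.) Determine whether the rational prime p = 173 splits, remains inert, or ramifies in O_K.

split — (173) = 𝔭₁𝔭₂ with 𝔭₁ ≠ 𝔭₂

33 mod 4 = 1, hence disc K = 33 and O_K = ℤ[(1+√33)/2].
disc(K) = 33 is not divisible by 173; 173 is unramified.
Legendre symbol by Euler's criterion: (33/173) ≡ 33^86 ≡ 1 (mod 173), i.e. (33/173) = 1.
(33/173) = 1, so 173 splits.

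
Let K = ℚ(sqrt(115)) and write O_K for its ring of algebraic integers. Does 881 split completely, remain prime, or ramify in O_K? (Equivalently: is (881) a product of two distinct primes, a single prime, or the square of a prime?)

881 remains inert

Since 115 ≢ 1 mod 4, the ring of integers is ℤ[√115] with discriminant 4·115 = 460.
disc(K) = 460 is not divisible by 881; 881 is unramified.
Euler's criterion: 115^440 mod 881 = 880. Thus (115|881) = -1.
d is a non-residue mod p, hence 881 remains inert in O_K.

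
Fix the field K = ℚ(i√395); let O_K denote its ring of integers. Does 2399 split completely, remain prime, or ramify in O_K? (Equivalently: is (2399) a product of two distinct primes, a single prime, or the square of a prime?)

p is inert

Since -395 ≡ 1 mod 4, the ring of integers is ℤ[(1+√-395)/2] with discriminant -395.
Since gcd(2399, -395) = 1 the prime 2399 does not ramify.
Compute (-395/2399) via Euler: 2004^((2399-1)/2) mod 2399 = 2398, so (-395/2399) = -1.
Legendre symbol -1 ⇒ 2399 is inert.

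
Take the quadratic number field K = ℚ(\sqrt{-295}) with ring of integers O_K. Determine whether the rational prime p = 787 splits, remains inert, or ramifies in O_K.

inert

-295 mod 4 = 1, hence disc K = -295 and O_K = ℤ[(1+√-295)/2].
disc(K) = -295 is not divisible by 787; 787 is unramified.
Compute (-295/787) via Euler: 492^((787-1)/2) mod 787 = 786, so (-295/787) = -1.
(-295/787) = -1, so 787 is inert.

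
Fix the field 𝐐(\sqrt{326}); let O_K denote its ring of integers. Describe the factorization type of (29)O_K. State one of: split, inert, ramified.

Since 326 ≢ 1 mod 4, the ring of integers is ℤ[√326] with discriminant 4·326 = 1304.
Since gcd(29, 1304) = 1 the prime 29 does not ramify.
Compute (326/29) via Euler: 7^((29-1)/2) mod 29 = 1, so (326/29) = 1.
Legendre symbol 1 ⇒ 29 is split.

split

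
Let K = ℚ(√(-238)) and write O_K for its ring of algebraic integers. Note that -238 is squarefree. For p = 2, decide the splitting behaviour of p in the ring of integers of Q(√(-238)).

2 is ramified

d = -238 ≡ 2 (mod 4), so O_K = ℤ[√-238] and disc(K) = 4d = -952.
Ramification test: 2 | -952. The prime 2 ramifies in K.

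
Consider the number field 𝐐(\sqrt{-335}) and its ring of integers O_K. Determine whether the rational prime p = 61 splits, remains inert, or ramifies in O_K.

p is inert

Since -335 ≡ 1 mod 4, the ring of integers is ℤ[(1+√-335)/2] with discriminant -335.
61 ∤ -335, so 61 is unramified.
Euler's criterion: (-335)^30 mod 61 = 60. Thus (-335|61) = -1.
Legendre symbol -1 ⇒ 61 is inert.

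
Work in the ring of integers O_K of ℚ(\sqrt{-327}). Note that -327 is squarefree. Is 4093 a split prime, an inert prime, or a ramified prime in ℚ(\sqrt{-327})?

Since -327 ≡ 1 mod 4, the ring of integers is ℤ[(1+√-327)/2] with discriminant -327.
4093 ∤ -327, so 4093 is unramified.
Legendre symbol by Euler's criterion: (-327/4093) ≡ (-327)^2046 ≡ 1 (mod 4093), i.e. (-327/4093) = 1.
d is a quadratic residue mod p, hence 4093 splits in O_K.

split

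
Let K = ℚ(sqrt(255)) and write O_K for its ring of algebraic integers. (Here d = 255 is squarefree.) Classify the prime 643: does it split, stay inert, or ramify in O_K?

d = 255 ≡ 3 (mod 4), so O_K = ℤ[√255] and disc(K) = 4d = 1020.
disc(K) = 1020 is not divisible by 643; 643 is unramified.
Compute (255/643) via Euler: 255^((643-1)/2) mod 643 = 642, so (255/643) = -1.
(255/643) = -1, so 643 is inert.

inert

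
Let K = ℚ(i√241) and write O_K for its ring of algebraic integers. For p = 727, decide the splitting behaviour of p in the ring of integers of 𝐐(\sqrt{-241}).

p is inert

d = -241 ≡ 3 (mod 4), so O_K = ℤ[√-241] and disc(K) = 4d = -964.
disc(K) = -964 is not divisible by 727; 727 is unramified.
Legendre symbol by Euler's criterion: (-241/727) ≡ (-241)^363 ≡ 726 (mod 727), i.e. (-241/727) = -1.
d is a non-residue mod p, hence 727 remains inert in O_K.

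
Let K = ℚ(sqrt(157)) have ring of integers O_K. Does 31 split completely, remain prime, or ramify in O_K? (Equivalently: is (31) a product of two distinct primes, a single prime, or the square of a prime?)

split

d = 157 ≡ 1 (mod 4), so O_K = ℤ[(1+√157)/2] and disc(K) = d = 157.
Since gcd(31, 157) = 1 the prime 31 does not ramify.
Euler's criterion: 157^15 mod 31 = 1. Thus (157|31) = 1.
(157/31) = 1, so 31 splits.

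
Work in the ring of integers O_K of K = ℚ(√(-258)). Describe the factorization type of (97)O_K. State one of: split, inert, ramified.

Since -258 ≢ 1 mod 4, the ring of integers is ℤ[√-258] with discriminant 4·(-258) = -1032.
Since gcd(97, -1032) = 1 the prime 97 does not ramify.
(-258/97) = 33^48 mod 97 = 1, giving Legendre symbol 1.
(-258/97) = 1, so 97 splits.

p splits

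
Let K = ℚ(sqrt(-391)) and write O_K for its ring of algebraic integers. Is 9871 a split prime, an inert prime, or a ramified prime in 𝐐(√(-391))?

inert

-391 mod 4 = 1, hence disc K = -391 and O_K = ℤ[(1+√-391)/2].
9871 ∤ -391, so 9871 is unramified.
Legendre symbol by Euler's criterion: (-391/9871) ≡ (-391)^4935 ≡ 9870 (mod 9871), i.e. (-391/9871) = -1.
(-391/9871) = -1, so 9871 is inert.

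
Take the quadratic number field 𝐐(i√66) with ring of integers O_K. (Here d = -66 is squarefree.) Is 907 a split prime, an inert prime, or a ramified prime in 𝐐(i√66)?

907 splits in O_K

d = -66 ≡ 2 (mod 4), so O_K = ℤ[√-66] and disc(K) = 4d = -264.
Since gcd(907, -264) = 1 the prime 907 does not ramify.
Legendre symbol by Euler's criterion: (-66/907) ≡ (-66)^453 ≡ 1 (mod 907), i.e. (-66/907) = 1.
(-66/907) = 1, so 907 splits.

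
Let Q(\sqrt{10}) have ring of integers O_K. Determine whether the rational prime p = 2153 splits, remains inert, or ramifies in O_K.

p is inert

d = 10 ≡ 2 (mod 4), so O_K = ℤ[√10] and disc(K) = 4d = 40.
disc(K) = 40 is not divisible by 2153; 2153 is unramified.
Compute (10/2153) via Euler: 10^((2153-1)/2) mod 2153 = 2152, so (10/2153) = -1.
Legendre symbol -1 ⇒ 2153 is inert.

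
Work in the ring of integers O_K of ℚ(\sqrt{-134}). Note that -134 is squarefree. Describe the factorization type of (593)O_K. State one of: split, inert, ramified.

d = -134 ≡ 2 (mod 4), so O_K = ℤ[√-134] and disc(K) = 4d = -536.
disc(K) = -536 is not divisible by 593; 593 is unramified.
Compute (-134/593) via Euler: 459^((593-1)/2) mod 593 = 592, so (-134/593) = -1.
Legendre symbol -1 ⇒ 593 is inert.

inert — (593) stays prime in O_K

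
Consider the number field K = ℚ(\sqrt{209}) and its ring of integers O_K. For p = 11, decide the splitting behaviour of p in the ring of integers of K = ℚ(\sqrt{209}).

d = 209 ≡ 1 (mod 4), so O_K = ℤ[(1+√209)/2] and disc(K) = d = 209.
disc(K) = 209 = 11·19, so p = 11 is ramified.

p ramifies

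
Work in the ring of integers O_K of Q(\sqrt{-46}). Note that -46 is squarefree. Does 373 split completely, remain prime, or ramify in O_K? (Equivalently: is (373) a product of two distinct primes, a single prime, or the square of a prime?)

Since -46 ≢ 1 mod 4, the ring of integers is ℤ[√-46] with discriminant 4·(-46) = -184.
373 ∤ -184, so 373 is unramified.
Legendre symbol by Euler's criterion: (-46/373) ≡ (-46)^186 ≡ 1 (mod 373), i.e. (-46/373) = 1.
d is a quadratic residue mod p, hence 373 splits in O_K.

split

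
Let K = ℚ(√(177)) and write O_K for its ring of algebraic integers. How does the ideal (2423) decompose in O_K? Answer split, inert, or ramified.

177 mod 4 = 1, hence disc K = 177 and O_K = ℤ[(1+√177)/2].
Since gcd(2423, 177) = 1 the prime 2423 does not ramify.
Euler's criterion: 177^1211 mod 2423 = 2422. Thus (177|2423) = -1.
Legendre symbol -1 ⇒ 2423 is inert.

2423 remains inert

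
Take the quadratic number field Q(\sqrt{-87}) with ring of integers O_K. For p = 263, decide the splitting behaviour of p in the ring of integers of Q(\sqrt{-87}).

-87 mod 4 = 1, hence disc K = -87 and O_K = ℤ[(1+√-87)/2].
disc(K) = -87 is not divisible by 263; 263 is unramified.
Legendre symbol by Euler's criterion: (-87/263) ≡ (-87)^131 ≡ 1 (mod 263), i.e. (-87/263) = 1.
(-87/263) = 1, so 263 splits.

split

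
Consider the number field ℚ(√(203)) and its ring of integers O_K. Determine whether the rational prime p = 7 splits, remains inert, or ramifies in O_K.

ramifies in O_K

d = 203 ≡ 3 (mod 4), so O_K = ℤ[√203] and disc(K) = 4d = 812.
7 divides disc(K) = 812, so 7 ramifies.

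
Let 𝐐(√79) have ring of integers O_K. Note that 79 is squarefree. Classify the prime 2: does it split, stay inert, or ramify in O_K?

d = 79 ≡ 3 (mod 4), so O_K = ℤ[√79] and disc(K) = 4d = 316.
Ramification test: 2 | 316. The prime 2 ramifies in K.

2 is ramified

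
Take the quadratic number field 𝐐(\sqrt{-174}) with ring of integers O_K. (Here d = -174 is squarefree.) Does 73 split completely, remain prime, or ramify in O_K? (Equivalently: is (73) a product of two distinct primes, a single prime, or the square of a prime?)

remains prime (inert)

Since -174 ≢ 1 mod 4, the ring of integers is ℤ[√-174] with discriminant 4·(-174) = -696.
Since gcd(73, -696) = 1 the prime 73 does not ramify.
(-174/73) = 45^36 mod 73 = 72, giving Legendre symbol -1.
(-174/73) = -1, so 73 is inert.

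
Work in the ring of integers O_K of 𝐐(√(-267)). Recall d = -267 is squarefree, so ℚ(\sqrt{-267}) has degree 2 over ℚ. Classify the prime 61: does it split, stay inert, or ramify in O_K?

inert — (61) stays prime in O_K

-267 mod 4 = 1, hence disc K = -267 and O_K = ℤ[(1+√-267)/2].
disc(K) = -267 is not divisible by 61; 61 is unramified.
(-267/61) = 38^30 mod 61 = 60, giving Legendre symbol -1.
(-267/61) = -1, so 61 is inert.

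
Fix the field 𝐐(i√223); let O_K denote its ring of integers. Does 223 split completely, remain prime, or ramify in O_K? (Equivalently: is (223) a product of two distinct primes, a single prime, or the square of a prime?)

-223 mod 4 = 1, hence disc K = -223 and O_K = ℤ[(1+√-223)/2].
Ramification test: 223 | -223. The prime 223 ramifies in K.

223 is ramified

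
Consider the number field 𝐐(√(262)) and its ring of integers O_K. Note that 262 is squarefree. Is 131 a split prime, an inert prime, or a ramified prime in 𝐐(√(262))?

Since 262 ≢ 1 mod 4, the ring of integers is ℤ[√262] with discriminant 4·262 = 1048.
Ramification test: 131 | 1048. The prime 131 ramifies in K.

131 is ramified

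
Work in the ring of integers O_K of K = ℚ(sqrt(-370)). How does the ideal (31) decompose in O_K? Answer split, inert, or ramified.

split

-370 mod 4 = 2, hence disc K = 4·(-370) = -1480 and O_K = ℤ[√-370].
Since gcd(31, -1480) = 1 the prime 31 does not ramify.
Euler's criterion: (-370)^15 mod 31 = 1. Thus (-370|31) = 1.
(-370/31) = 1, so 31 splits.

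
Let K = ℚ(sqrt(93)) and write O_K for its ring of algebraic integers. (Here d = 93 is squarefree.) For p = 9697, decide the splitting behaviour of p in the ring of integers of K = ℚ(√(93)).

93 mod 4 = 1, hence disc K = 93 and O_K = ℤ[(1+√93)/2].
9697 ∤ 93, so 9697 is unramified.
Euler's criterion: 93^4848 mod 9697 = 1. Thus (93|9697) = 1.
d is a quadratic residue mod p, hence 9697 splits in O_K.

9697 splits in O_K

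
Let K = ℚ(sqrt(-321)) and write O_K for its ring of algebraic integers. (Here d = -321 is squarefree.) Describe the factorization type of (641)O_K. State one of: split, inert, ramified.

split — (641) = 𝔭₁𝔭₂ with 𝔭₁ ≠ 𝔭₂

Since -321 ≢ 1 mod 4, the ring of integers is ℤ[√-321] with discriminant 4·(-321) = -1284.
Since gcd(641, -1284) = 1 the prime 641 does not ramify.
Legendre symbol by Euler's criterion: (-321/641) ≡ (-321)^320 ≡ 1 (mod 641), i.e. (-321/641) = 1.
Legendre symbol 1 ⇒ 641 is split.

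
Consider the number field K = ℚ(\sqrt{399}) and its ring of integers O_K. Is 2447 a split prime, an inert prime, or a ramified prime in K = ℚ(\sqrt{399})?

2447 remains inert

Since 399 ≢ 1 mod 4, the ring of integers is ℤ[√399] with discriminant 4·399 = 1596.
2447 ∤ 1596, so 2447 is unramified.
Legendre symbol by Euler's criterion: (399/2447) ≡ 399^1223 ≡ 2446 (mod 2447), i.e. (399/2447) = -1.
(399/2447) = -1, so 2447 is inert.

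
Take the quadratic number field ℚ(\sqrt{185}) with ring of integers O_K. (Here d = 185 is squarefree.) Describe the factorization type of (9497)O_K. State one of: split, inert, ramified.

Since 185 ≡ 1 mod 4, the ring of integers is ℤ[(1+√185)/2] with discriminant 185.
disc(K) = 185 is not divisible by 9497; 9497 is unramified.
(185/9497) = 185^4748 mod 9497 = 9496, giving Legendre symbol -1.
(185/9497) = -1, so 9497 is inert.

9497 remains inert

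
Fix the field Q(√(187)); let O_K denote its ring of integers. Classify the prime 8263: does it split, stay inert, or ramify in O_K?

splits completely

Since 187 ≢ 1 mod 4, the ring of integers is ℤ[√187] with discriminant 4·187 = 748.
8263 ∤ 748, so 8263 is unramified.
(187/8263) = 187^4131 mod 8263 = 1, giving Legendre symbol 1.
(187/8263) = 1, so 8263 splits.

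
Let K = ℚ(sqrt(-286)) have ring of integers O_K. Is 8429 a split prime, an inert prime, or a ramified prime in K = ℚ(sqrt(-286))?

p splits

-286 mod 4 = 2, hence disc K = 4·(-286) = -1144 and O_K = ℤ[√-286].
Since gcd(8429, -1144) = 1 the prime 8429 does not ramify.
Euler's criterion: (-286)^4214 mod 8429 = 1. Thus (-286|8429) = 1.
Legendre symbol 1 ⇒ 8429 is split.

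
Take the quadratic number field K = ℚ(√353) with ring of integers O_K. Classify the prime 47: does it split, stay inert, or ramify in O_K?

split — (47) = 𝔭₁𝔭₂ with 𝔭₁ ≠ 𝔭₂

Since 353 ≡ 1 mod 4, the ring of integers is ℤ[(1+√353)/2] with discriminant 353.
disc(K) = 353 is not divisible by 47; 47 is unramified.
Euler's criterion: 353^23 mod 47 = 1. Thus (353|47) = 1.
(353/47) = 1, so 47 splits.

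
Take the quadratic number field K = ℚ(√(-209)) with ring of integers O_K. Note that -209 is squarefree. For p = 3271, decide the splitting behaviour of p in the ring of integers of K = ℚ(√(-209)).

3271 splits in O_K

d = -209 ≡ 3 (mod 4), so O_K = ℤ[√-209] and disc(K) = 4d = -836.
Since gcd(3271, -836) = 1 the prime 3271 does not ramify.
(-209/3271) = 3062^1635 mod 3271 = 1, giving Legendre symbol 1.
Legendre symbol 1 ⇒ 3271 is split.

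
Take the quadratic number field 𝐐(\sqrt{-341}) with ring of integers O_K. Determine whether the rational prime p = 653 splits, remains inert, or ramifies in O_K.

Since -341 ≢ 1 mod 4, the ring of integers is ℤ[√-341] with discriminant 4·(-341) = -1364.
Since gcd(653, -1364) = 1 the prime 653 does not ramify.
Compute (-341/653) via Euler: 312^((653-1)/2) mod 653 = 1, so (-341/653) = 1.
(-341/653) = 1, so 653 splits.

653 splits in O_K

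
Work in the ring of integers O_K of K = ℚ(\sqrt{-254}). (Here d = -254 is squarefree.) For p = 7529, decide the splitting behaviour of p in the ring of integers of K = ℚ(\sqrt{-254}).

-254 mod 4 = 2, hence disc K = 4·(-254) = -1016 and O_K = ℤ[√-254].
disc(K) = -1016 is not divisible by 7529; 7529 is unramified.
Euler's criterion: (-254)^3764 mod 7529 = 1. Thus (-254|7529) = 1.
d is a quadratic residue mod p, hence 7529 splits in O_K.

split — (7529) = 𝔭₁𝔭₂ with 𝔭₁ ≠ 𝔭₂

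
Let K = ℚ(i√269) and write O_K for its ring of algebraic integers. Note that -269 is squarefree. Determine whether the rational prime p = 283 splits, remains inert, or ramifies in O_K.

remains prime (inert)

d = -269 ≡ 3 (mod 4), so O_K = ℤ[√-269] and disc(K) = 4d = -1076.
283 ∤ -1076, so 283 is unramified.
Compute (-269/283) via Euler: 14^((283-1)/2) mod 283 = 282, so (-269/283) = -1.
Legendre symbol -1 ⇒ 283 is inert.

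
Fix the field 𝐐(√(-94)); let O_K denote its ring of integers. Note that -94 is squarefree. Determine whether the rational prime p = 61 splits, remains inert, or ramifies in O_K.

Since -94 ≢ 1 mod 4, the ring of integers is ℤ[√-94] with discriminant 4·(-94) = -376.
disc(K) = -376 is not divisible by 61; 61 is unramified.
Legendre symbol by Euler's criterion: (-94/61) ≡ (-94)^30 ≡ 60 (mod 61), i.e. (-94/61) = -1.
d is a non-residue mod p, hence 61 remains inert in O_K.

inert — (61) stays prime in O_K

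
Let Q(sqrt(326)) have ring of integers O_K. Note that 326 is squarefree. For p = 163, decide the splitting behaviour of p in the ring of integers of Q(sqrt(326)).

ramified — (163) = 𝔭²

Since 326 ≢ 1 mod 4, the ring of integers is ℤ[√326] with discriminant 4·326 = 1304.
disc(K) = 1304 = 163·8, so p = 163 is ramified.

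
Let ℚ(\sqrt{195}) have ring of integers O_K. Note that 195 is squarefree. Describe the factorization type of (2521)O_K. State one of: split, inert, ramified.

d = 195 ≡ 3 (mod 4), so O_K = ℤ[√195] and disc(K) = 4d = 780.
2521 ∤ 780, so 2521 is unramified.
Euler's criterion: 195^1260 mod 2521 = 1. Thus (195|2521) = 1.
d is a quadratic residue mod p, hence 2521 splits in O_K.

split — (2521) = 𝔭₁𝔭₂ with 𝔭₁ ≠ 𝔭₂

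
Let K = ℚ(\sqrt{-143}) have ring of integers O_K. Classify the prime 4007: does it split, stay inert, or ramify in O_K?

Since -143 ≡ 1 mod 4, the ring of integers is ℤ[(1+√-143)/2] with discriminant -143.
Since gcd(4007, -143) = 1 the prime 4007 does not ramify.
Legendre symbol by Euler's criterion: (-143/4007) ≡ (-143)^2003 ≡ 1 (mod 4007), i.e. (-143/4007) = 1.
d is a quadratic residue mod p, hence 4007 splits in O_K.

p splits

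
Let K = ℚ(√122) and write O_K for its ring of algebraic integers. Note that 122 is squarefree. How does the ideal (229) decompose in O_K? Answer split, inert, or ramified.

Since 122 ≢ 1 mod 4, the ring of integers is ℤ[√122] with discriminant 4·122 = 488.
229 ∤ 488, so 229 is unramified.
Compute (122/229) via Euler: 122^((229-1)/2) mod 229 = 228, so (122/229) = -1.
(122/229) = -1, so 229 is inert.

inert — (229) stays prime in O_K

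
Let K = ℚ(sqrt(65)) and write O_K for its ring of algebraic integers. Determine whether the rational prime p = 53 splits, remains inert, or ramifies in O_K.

Since 65 ≡ 1 mod 4, the ring of integers is ℤ[(1+√65)/2] with discriminant 65.
disc(K) = 65 is not divisible by 53; 53 is unramified.
Compute (65/53) via Euler: 12^((53-1)/2) mod 53 = 52, so (65/53) = -1.
(65/53) = -1, so 53 is inert.

remains prime (inert)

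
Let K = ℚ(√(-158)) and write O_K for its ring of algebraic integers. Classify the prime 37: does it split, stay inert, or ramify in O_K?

split — (37) = 𝔭₁𝔭₂ with 𝔭₁ ≠ 𝔭₂

d = -158 ≡ 2 (mod 4), so O_K = ℤ[√-158] and disc(K) = 4d = -632.
disc(K) = -632 is not divisible by 37; 37 is unramified.
Legendre symbol by Euler's criterion: (-158/37) ≡ (-158)^18 ≡ 1 (mod 37), i.e. (-158/37) = 1.
(-158/37) = 1, so 37 splits.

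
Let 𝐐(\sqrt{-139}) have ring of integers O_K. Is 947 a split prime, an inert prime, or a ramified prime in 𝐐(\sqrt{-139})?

splits completely

-139 mod 4 = 1, hence disc K = -139 and O_K = ℤ[(1+√-139)/2].
disc(K) = -139 is not divisible by 947; 947 is unramified.
Legendre symbol by Euler's criterion: (-139/947) ≡ (-139)^473 ≡ 1 (mod 947), i.e. (-139/947) = 1.
d is a quadratic residue mod p, hence 947 splits in O_K.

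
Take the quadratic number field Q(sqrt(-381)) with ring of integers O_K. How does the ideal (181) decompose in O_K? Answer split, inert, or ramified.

d = -381 ≡ 3 (mod 4), so O_K = ℤ[√-381] and disc(K) = 4d = -1524.
disc(K) = -1524 is not divisible by 181; 181 is unramified.
Compute (-381/181) via Euler: 162^((181-1)/2) mod 181 = 180, so (-381/181) = -1.
d is a non-residue mod p, hence 181 remains inert in O_K.

inert — (181) stays prime in O_K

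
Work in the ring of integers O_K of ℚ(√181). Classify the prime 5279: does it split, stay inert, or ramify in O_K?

p is inert

d = 181 ≡ 1 (mod 4), so O_K = ℤ[(1+√181)/2] and disc(K) = d = 181.
5279 ∤ 181, so 5279 is unramified.
Legendre symbol by Euler's criterion: (181/5279) ≡ 181^2639 ≡ 5278 (mod 5279), i.e. (181/5279) = -1.
Legendre symbol -1 ⇒ 5279 is inert.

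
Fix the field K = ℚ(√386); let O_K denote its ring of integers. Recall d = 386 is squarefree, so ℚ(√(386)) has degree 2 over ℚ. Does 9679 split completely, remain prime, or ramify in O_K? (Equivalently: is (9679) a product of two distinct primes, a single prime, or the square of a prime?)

9679 remains inert

Since 386 ≢ 1 mod 4, the ring of integers is ℤ[√386] with discriminant 4·386 = 1544.
9679 ∤ 1544, so 9679 is unramified.
Legendre symbol by Euler's criterion: (386/9679) ≡ 386^4839 ≡ 9678 (mod 9679), i.e. (386/9679) = -1.
d is a non-residue mod p, hence 9679 remains inert in O_K.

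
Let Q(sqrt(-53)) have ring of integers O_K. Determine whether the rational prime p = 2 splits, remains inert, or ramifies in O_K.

d = -53 ≡ 3 (mod 4), so O_K = ℤ[√-53] and disc(K) = 4d = -212.
Ramification test: 2 | -212. The prime 2 ramifies in K.

p ramifies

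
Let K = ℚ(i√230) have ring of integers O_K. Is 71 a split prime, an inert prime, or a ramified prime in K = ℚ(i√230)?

Since -230 ≢ 1 mod 4, the ring of integers is ℤ[√-230] with discriminant 4·(-230) = -920.
disc(K) = -920 is not divisible by 71; 71 is unramified.
Euler's criterion: (-230)^35 mod 71 = 1. Thus (-230|71) = 1.
(-230/71) = 1, so 71 splits.

p splits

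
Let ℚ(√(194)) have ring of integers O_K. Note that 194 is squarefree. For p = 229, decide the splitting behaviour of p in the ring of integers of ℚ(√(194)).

194 mod 4 = 2, hence disc K = 4·194 = 776 and O_K = ℤ[√194].
Since gcd(229, 776) = 1 the prime 229 does not ramify.
Compute (194/229) via Euler: 194^((229-1)/2) mod 229 = 228, so (194/229) = -1.
(194/229) = -1, so 229 is inert.

p is inert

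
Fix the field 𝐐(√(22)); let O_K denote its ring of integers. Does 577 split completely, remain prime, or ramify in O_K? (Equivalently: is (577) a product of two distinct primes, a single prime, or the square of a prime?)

22 mod 4 = 2, hence disc K = 4·22 = 88 and O_K = ℤ[√22].
Since gcd(577, 88) = 1 the prime 577 does not ramify.
Legendre symbol by Euler's criterion: (22/577) ≡ 22^288 ≡ 1 (mod 577), i.e. (22/577) = 1.
Legendre symbol 1 ⇒ 577 is split.

splits completely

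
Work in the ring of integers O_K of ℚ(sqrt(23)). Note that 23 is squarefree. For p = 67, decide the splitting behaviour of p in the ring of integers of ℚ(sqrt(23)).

23 mod 4 = 3, hence disc K = 4·23 = 92 and O_K = ℤ[√23].
67 ∤ 92, so 67 is unramified.
Legendre symbol by Euler's criterion: (23/67) ≡ 23^33 ≡ 1 (mod 67), i.e. (23/67) = 1.
Legendre symbol 1 ⇒ 67 is split.

split — (67) = 𝔭₁𝔭₂ with 𝔭₁ ≠ 𝔭₂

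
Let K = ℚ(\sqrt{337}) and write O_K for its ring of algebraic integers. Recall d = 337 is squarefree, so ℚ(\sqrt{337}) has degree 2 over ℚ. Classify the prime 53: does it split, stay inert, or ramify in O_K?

337 mod 4 = 1, hence disc K = 337 and O_K = ℤ[(1+√337)/2].
53 ∤ 337, so 53 is unramified.
Legendre symbol by Euler's criterion: (337/53) ≡ 337^26 ≡ 52 (mod 53), i.e. (337/53) = -1.
(337/53) = -1, so 53 is inert.

p is inert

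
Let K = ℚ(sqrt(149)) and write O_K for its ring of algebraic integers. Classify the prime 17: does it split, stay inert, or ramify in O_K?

149 mod 4 = 1, hence disc K = 149 and O_K = ℤ[(1+√149)/2].
Since gcd(17, 149) = 1 the prime 17 does not ramify.
Euler's criterion: 149^8 mod 17 = 1. Thus (149|17) = 1.
(149/17) = 1, so 17 splits.

p splits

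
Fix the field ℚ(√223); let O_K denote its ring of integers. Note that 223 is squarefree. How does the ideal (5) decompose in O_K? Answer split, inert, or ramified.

223 mod 4 = 3, hence disc K = 4·223 = 892 and O_K = ℤ[√223].
5 ∤ 892, so 5 is unramified.
Legendre symbol by Euler's criterion: (223/5) ≡ 223^2 ≡ 4 (mod 5), i.e. (223/5) = -1.
d is a non-residue mod p, hence 5 remains inert in O_K.

remains prime (inert)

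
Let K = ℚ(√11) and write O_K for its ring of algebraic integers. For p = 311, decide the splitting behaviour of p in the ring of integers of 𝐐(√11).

inert — (311) stays prime in O_K

d = 11 ≡ 3 (mod 4), so O_K = ℤ[√11] and disc(K) = 4d = 44.
311 ∤ 44, so 311 is unramified.
(11/311) = 11^155 mod 311 = 310, giving Legendre symbol -1.
(11/311) = -1, so 311 is inert.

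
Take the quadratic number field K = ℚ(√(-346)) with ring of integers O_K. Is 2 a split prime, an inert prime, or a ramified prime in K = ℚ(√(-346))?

ramified — (2) = 𝔭²

Since -346 ≢ 1 mod 4, the ring of integers is ℤ[√-346] with discriminant 4·(-346) = -1384.
disc(K) = -1384 = 2·(-692), so p = 2 is ramified.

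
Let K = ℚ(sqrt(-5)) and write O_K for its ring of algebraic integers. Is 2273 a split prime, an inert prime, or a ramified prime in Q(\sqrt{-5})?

d = -5 ≡ 3 (mod 4), so O_K = ℤ[√-5] and disc(K) = 4d = -20.
2273 ∤ -20, so 2273 is unramified.
Compute (-5/2273) via Euler: 2268^((2273-1)/2) mod 2273 = 2272, so (-5/2273) = -1.
(-5/2273) = -1, so 2273 is inert.

remains prime (inert)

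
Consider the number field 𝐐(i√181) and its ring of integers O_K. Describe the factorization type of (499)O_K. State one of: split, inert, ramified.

remains prime (inert)

-181 mod 4 = 3, hence disc K = 4·(-181) = -724 and O_K = ℤ[√-181].
499 ∤ -724, so 499 is unramified.
Legendre symbol by Euler's criterion: (-181/499) ≡ (-181)^249 ≡ 498 (mod 499), i.e. (-181/499) = -1.
(-181/499) = -1, so 499 is inert.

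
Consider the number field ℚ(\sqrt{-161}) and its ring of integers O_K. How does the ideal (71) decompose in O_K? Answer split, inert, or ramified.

p is inert

Since -161 ≢ 1 mod 4, the ring of integers is ℤ[√-161] with discriminant 4·(-161) = -644.
disc(K) = -644 is not divisible by 71; 71 is unramified.
(-161/71) = 52^35 mod 71 = 70, giving Legendre symbol -1.
(-161/71) = -1, so 71 is inert.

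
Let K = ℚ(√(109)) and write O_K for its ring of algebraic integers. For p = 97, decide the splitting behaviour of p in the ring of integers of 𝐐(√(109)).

Since 109 ≡ 1 mod 4, the ring of integers is ℤ[(1+√109)/2] with discriminant 109.
Since gcd(97, 109) = 1 the prime 97 does not ramify.
(109/97) = 12^48 mod 97 = 1, giving Legendre symbol 1.
(109/97) = 1, so 97 splits.

97 splits in O_K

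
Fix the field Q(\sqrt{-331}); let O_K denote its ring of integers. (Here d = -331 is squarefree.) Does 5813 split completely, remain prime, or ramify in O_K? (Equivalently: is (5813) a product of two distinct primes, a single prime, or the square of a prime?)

d = -331 ≡ 1 (mod 4), so O_K = ℤ[(1+√-331)/2] and disc(K) = d = -331.
disc(K) = -331 is not divisible by 5813; 5813 is unramified.
(-331/5813) = 5482^2906 mod 5813 = 1, giving Legendre symbol 1.
(-331/5813) = 1, so 5813 splits.

p splits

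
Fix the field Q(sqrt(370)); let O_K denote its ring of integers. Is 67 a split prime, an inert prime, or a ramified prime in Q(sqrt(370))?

67 splits in O_K

d = 370 ≡ 2 (mod 4), so O_K = ℤ[√370] and disc(K) = 4d = 1480.
67 ∤ 1480, so 67 is unramified.
Compute (370/67) via Euler: 35^((67-1)/2) mod 67 = 1, so (370/67) = 1.
Legendre symbol 1 ⇒ 67 is split.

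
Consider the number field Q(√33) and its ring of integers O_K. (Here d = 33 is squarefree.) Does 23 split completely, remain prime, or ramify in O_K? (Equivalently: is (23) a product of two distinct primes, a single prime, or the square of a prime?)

inert — (23) stays prime in O_K

33 mod 4 = 1, hence disc K = 33 and O_K = ℤ[(1+√33)/2].
Since gcd(23, 33) = 1 the prime 23 does not ramify.
Euler's criterion: 33^11 mod 23 = 22. Thus (33|23) = -1.
(33/23) = -1, so 23 is inert.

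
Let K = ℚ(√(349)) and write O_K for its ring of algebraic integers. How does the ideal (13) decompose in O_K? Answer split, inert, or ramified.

inert — (13) stays prime in O_K

Since 349 ≡ 1 mod 4, the ring of integers is ℤ[(1+√349)/2] with discriminant 349.
Since gcd(13, 349) = 1 the prime 13 does not ramify.
Compute (349/13) via Euler: 11^((13-1)/2) mod 13 = 12, so (349/13) = -1.
Legendre symbol -1 ⇒ 13 is inert.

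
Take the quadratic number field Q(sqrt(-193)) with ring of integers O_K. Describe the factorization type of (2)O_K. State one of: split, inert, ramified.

d = -193 ≡ 3 (mod 4), so O_K = ℤ[√-193] and disc(K) = 4d = -772.
disc(K) = -772 = 2·(-386), so p = 2 is ramified.

2 is ramified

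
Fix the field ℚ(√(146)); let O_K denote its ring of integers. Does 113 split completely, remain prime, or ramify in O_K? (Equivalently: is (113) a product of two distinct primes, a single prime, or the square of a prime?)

inert — (113) stays prime in O_K

Since 146 ≢ 1 mod 4, the ring of integers is ℤ[√146] with discriminant 4·146 = 584.
Since gcd(113, 584) = 1 the prime 113 does not ramify.
Compute (146/113) via Euler: 33^((113-1)/2) mod 113 = 112, so (146/113) = -1.
Legendre symbol -1 ⇒ 113 is inert.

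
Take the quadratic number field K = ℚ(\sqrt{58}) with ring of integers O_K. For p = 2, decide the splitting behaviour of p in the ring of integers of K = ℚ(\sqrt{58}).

d = 58 ≡ 2 (mod 4), so O_K = ℤ[√58] and disc(K) = 4d = 232.
disc(K) = 232 = 2·116, so p = 2 is ramified.

2 is ramified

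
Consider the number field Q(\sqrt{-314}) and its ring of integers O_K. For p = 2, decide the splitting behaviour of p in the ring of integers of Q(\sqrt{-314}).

-314 mod 4 = 2, hence disc K = 4·(-314) = -1256 and O_K = ℤ[√-314].
2 divides disc(K) = -1256, so 2 ramifies.

2 is ramified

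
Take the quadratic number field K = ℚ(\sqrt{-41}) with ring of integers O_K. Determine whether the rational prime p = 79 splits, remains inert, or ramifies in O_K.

79 splits in O_K

-41 mod 4 = 3, hence disc K = 4·(-41) = -164 and O_K = ℤ[√-41].
Since gcd(79, -164) = 1 the prime 79 does not ramify.
Compute (-41/79) via Euler: 38^((79-1)/2) mod 79 = 1, so (-41/79) = 1.
Legendre symbol 1 ⇒ 79 is split.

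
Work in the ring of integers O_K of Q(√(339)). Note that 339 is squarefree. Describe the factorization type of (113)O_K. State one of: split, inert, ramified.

p ramifies

d = 339 ≡ 3 (mod 4), so O_K = ℤ[√339] and disc(K) = 4d = 1356.
Ramification test: 113 | 1356. The prime 113 ramifies in K.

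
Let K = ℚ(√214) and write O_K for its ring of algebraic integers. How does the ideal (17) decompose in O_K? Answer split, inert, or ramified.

d = 214 ≡ 2 (mod 4), so O_K = ℤ[√214] and disc(K) = 4d = 856.
Since gcd(17, 856) = 1 the prime 17 does not ramify.
Euler's criterion: 214^8 mod 17 = 16. Thus (214|17) = -1.
Legendre symbol -1 ⇒ 17 is inert.

inert — (17) stays prime in O_K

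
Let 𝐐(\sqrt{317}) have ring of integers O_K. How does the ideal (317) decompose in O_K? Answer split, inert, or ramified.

ramified — (317) = 𝔭²

317 mod 4 = 1, hence disc K = 317 and O_K = ℤ[(1+√317)/2].
disc(K) = 317 = 317·1, so p = 317 is ramified.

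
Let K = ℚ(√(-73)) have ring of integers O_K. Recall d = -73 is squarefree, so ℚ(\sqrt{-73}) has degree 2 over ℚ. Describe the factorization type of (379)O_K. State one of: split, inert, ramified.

split

Since -73 ≢ 1 mod 4, the ring of integers is ℤ[√-73] with discriminant 4·(-73) = -292.
disc(K) = -292 is not divisible by 379; 379 is unramified.
Euler's criterion: (-73)^189 mod 379 = 1. Thus (-73|379) = 1.
Legendre symbol 1 ⇒ 379 is split.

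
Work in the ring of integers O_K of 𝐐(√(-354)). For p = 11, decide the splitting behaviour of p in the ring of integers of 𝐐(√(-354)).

d = -354 ≡ 2 (mod 4), so O_K = ℤ[√-354] and disc(K) = 4d = -1416.
11 ∤ -1416, so 11 is unramified.
Euler's criterion: (-354)^5 mod 11 = 1. Thus (-354|11) = 1.
d is a quadratic residue mod p, hence 11 splits in O_K.

split — (11) = 𝔭₁𝔭₂ with 𝔭₁ ≠ 𝔭₂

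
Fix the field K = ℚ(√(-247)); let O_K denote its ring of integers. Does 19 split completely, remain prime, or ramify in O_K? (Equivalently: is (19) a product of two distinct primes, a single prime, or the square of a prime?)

-247 mod 4 = 1, hence disc K = -247 and O_K = ℤ[(1+√-247)/2].
disc(K) = -247 = 19·(-13), so p = 19 is ramified.

ramified — (19) = 𝔭²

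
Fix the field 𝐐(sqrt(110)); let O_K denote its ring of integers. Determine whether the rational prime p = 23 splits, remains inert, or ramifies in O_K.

split

Since 110 ≢ 1 mod 4, the ring of integers is ℤ[√110] with discriminant 4·110 = 440.
Since gcd(23, 440) = 1 the prime 23 does not ramify.
Compute (110/23) via Euler: 18^((23-1)/2) mod 23 = 1, so (110/23) = 1.
(110/23) = 1, so 23 splits.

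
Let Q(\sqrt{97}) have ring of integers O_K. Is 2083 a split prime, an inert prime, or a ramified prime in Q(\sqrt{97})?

Since 97 ≡ 1 mod 4, the ring of integers is ℤ[(1+√97)/2] with discriminant 97.
2083 ∤ 97, so 2083 is unramified.
Euler's criterion: 97^1041 mod 2083 = 2082. Thus (97|2083) = -1.
Legendre symbol -1 ⇒ 2083 is inert.

p is inert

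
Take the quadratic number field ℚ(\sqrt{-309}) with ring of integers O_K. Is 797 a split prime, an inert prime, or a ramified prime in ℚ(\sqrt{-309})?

inert

d = -309 ≡ 3 (mod 4), so O_K = ℤ[√-309] and disc(K) = 4d = -1236.
Since gcd(797, -1236) = 1 the prime 797 does not ramify.
Compute (-309/797) via Euler: 488^((797-1)/2) mod 797 = 796, so (-309/797) = -1.
d is a non-residue mod p, hence 797 remains inert in O_K.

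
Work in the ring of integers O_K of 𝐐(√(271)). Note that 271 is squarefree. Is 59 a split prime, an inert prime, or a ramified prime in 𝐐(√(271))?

split

Since 271 ≢ 1 mod 4, the ring of integers is ℤ[√271] with discriminant 4·271 = 1084.
Since gcd(59, 1084) = 1 the prime 59 does not ramify.
Compute (271/59) via Euler: 35^((59-1)/2) mod 59 = 1, so (271/59) = 1.
(271/59) = 1, so 59 splits.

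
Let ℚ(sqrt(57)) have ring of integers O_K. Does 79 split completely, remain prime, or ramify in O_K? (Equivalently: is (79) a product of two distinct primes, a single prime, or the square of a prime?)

inert — (79) stays prime in O_K

Since 57 ≡ 1 mod 4, the ring of integers is ℤ[(1+√57)/2] with discriminant 57.
disc(K) = 57 is not divisible by 79; 79 is unramified.
Compute (57/79) via Euler: 57^((79-1)/2) mod 79 = 78, so (57/79) = -1.
(57/79) = -1, so 79 is inert.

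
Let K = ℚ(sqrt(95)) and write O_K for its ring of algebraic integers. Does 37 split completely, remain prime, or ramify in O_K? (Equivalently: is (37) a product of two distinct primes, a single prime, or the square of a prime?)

d = 95 ≡ 3 (mod 4), so O_K = ℤ[√95] and disc(K) = 4d = 380.
Since gcd(37, 380) = 1 the prime 37 does not ramify.
(95/37) = 21^18 mod 37 = 1, giving Legendre symbol 1.
Legendre symbol 1 ⇒ 37 is split.

splits completely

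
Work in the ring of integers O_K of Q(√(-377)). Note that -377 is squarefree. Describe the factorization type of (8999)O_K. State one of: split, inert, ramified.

-377 mod 4 = 3, hence disc K = 4·(-377) = -1508 and O_K = ℤ[√-377].
disc(K) = -1508 is not divisible by 8999; 8999 is unramified.
(-377/8999) = 8622^4499 mod 8999 = 8998, giving Legendre symbol -1.
Legendre symbol -1 ⇒ 8999 is inert.

p is inert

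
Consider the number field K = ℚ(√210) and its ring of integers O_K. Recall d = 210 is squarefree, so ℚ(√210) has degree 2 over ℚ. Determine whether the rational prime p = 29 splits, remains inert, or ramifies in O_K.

210 mod 4 = 2, hence disc K = 4·210 = 840 and O_K = ℤ[√210].
disc(K) = 840 is not divisible by 29; 29 is unramified.
(210/29) = 7^14 mod 29 = 1, giving Legendre symbol 1.
(210/29) = 1, so 29 splits.

split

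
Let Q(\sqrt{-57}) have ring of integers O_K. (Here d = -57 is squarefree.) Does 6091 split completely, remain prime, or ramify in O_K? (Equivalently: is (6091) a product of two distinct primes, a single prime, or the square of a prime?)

p is inert

d = -57 ≡ 3 (mod 4), so O_K = ℤ[√-57] and disc(K) = 4d = -228.
disc(K) = -228 is not divisible by 6091; 6091 is unramified.
Compute (-57/6091) via Euler: 6034^((6091-1)/2) mod 6091 = 6090, so (-57/6091) = -1.
(-57/6091) = -1, so 6091 is inert.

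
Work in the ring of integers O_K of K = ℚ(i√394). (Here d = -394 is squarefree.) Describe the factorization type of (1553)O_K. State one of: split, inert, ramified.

split

Since -394 ≢ 1 mod 4, the ring of integers is ℤ[√-394] with discriminant 4·(-394) = -1576.
Since gcd(1553, -1576) = 1 the prime 1553 does not ramify.
(-394/1553) = 1159^776 mod 1553 = 1, giving Legendre symbol 1.
(-394/1553) = 1, so 1553 splits.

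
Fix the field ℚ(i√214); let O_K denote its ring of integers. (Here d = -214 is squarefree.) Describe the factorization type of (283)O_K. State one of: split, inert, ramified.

d = -214 ≡ 2 (mod 4), so O_K = ℤ[√-214] and disc(K) = 4d = -856.
disc(K) = -856 is not divisible by 283; 283 is unramified.
(-214/283) = 69^141 mod 283 = 282, giving Legendre symbol -1.
d is a non-residue mod p, hence 283 remains inert in O_K.

p is inert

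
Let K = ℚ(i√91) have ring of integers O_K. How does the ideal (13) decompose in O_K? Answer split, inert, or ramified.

p ramifies

-91 mod 4 = 1, hence disc K = -91 and O_K = ℤ[(1+√-91)/2].
13 divides disc(K) = -91, so 13 ramifies.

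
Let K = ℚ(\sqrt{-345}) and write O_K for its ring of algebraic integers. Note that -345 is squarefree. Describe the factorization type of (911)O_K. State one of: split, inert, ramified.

d = -345 ≡ 3 (mod 4), so O_K = ℤ[√-345] and disc(K) = 4d = -1380.
911 ∤ -1380, so 911 is unramified.
(-345/911) = 566^455 mod 911 = 910, giving Legendre symbol -1.
d is a non-residue mod p, hence 911 remains inert in O_K.

inert — (911) stays prime in O_K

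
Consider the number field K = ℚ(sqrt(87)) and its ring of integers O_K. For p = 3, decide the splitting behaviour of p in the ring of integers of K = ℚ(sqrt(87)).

d = 87 ≡ 3 (mod 4), so O_K = ℤ[√87] and disc(K) = 4d = 348.
Ramification test: 3 | 348. The prime 3 ramifies in K.

ramifies in O_K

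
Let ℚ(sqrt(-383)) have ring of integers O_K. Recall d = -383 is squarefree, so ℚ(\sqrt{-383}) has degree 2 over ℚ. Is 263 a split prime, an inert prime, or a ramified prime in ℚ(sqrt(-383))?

p splits

Since -383 ≡ 1 mod 4, the ring of integers is ℤ[(1+√-383)/2] with discriminant -383.
Since gcd(263, -383) = 1 the prime 263 does not ramify.
Legendre symbol by Euler's criterion: (-383/263) ≡ (-383)^131 ≡ 1 (mod 263), i.e. (-383/263) = 1.
d is a quadratic residue mod p, hence 263 splits in O_K.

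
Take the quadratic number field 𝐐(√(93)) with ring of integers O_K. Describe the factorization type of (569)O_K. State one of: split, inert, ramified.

d = 93 ≡ 1 (mod 4), so O_K = ℤ[(1+√93)/2] and disc(K) = d = 93.
disc(K) = 93 is not divisible by 569; 569 is unramified.
(93/569) = 93^284 mod 569 = 1, giving Legendre symbol 1.
Legendre symbol 1 ⇒ 569 is split.

splits completely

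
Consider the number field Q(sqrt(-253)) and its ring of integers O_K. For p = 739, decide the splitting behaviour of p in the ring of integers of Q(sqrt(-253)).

Since -253 ≢ 1 mod 4, the ring of integers is ℤ[√-253] with discriminant 4·(-253) = -1012.
disc(K) = -1012 is not divisible by 739; 739 is unramified.
(-253/739) = 486^369 mod 739 = 1, giving Legendre symbol 1.
(-253/739) = 1, so 739 splits.

739 splits in O_K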